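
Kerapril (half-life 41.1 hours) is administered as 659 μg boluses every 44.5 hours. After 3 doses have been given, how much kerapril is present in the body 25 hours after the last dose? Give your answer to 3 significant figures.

733 μg

The 3 doses were given 114, 69.5, 25 hours ago.
Total = 659·(1/2)^(114/41.1) + 659·(1/2)^(69.5/41.1) + 659·(1/2)^(25/41.1)
      = 96.363 + 204.1 + 432.29 ≈ 732.76 μg.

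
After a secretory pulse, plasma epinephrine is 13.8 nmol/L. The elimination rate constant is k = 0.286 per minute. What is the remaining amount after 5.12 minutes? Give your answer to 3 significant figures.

t½ = ln 2 / k = 0.69315 / 0.286 ≈ 2.4236 minutes.
Number of half-lives: n = 5.12/2.4236 ≈ 2.1126.
Remaining = 13.8 × (1/2)^2.1126 = 13.8 × 0.23124 ≈ 3.191 nmol/L.

3.19 nmol/L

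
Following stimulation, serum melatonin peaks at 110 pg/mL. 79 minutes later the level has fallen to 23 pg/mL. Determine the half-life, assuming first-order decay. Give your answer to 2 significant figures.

35 minutes

A/A₀ = 23/110 ≈ 0.20909.
n = log₂(4.7826) ≈ 2.2578 half-lives elapsed in 79 minutes.
t½ = 79/2.2578 ≈ 34.99 minutes.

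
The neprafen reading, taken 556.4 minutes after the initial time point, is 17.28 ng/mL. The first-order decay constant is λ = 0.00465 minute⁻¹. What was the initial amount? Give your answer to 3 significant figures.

t½ = ln 2 / λ = 0.69315 / 0.00465 ≈ 149.06 minutes.
Number of half-lives elapsed: n = 556.4/149.06 ≈ 3.7326.
A₀ = A × 2^n = 17.28 × 2^3.7326 = 17.28 × 13.293 ≈ 229.71 ng/mL.

230 ng/mL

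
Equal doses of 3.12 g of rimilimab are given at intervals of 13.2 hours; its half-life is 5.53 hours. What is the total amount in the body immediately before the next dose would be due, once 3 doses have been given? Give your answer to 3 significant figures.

The 3 doses were given 39.6, 26.4, 13.2 hours ago.
Total = 3.12·(1/2)^(39.6/5.53) + 3.12·(1/2)^(26.4/5.53) + 3.12·(1/2)^(13.2/5.53)
      = 0.021802 + 0.11404 + 0.59649 ≈ 0.73233 g.

0.732 g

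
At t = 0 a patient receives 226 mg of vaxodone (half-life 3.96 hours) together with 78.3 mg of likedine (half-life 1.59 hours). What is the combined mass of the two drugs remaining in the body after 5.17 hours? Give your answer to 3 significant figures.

vaxodone: 226 × (1/2)^(5.17/3.96) = 226 × (1/2)^1.3056 ≈ 91.432 mg.
likedine: 78.3 × (1/2)^(5.17/1.59) = 78.3 × (1/2)^3.2516 ≈ 8.2213 mg.
Total = 91.432 + 8.2213 ≈ 99.653 mg.

99.7 mg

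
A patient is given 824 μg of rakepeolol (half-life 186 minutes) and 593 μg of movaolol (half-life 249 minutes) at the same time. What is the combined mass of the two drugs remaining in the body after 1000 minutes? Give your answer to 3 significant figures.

rakepeolol: 824 × (1/2)^(1000/186) = 824 × (1/2)^5.3763 ≈ 19.837 μg.
movaolol: 593 × (1/2)^(1000/249) = 593 × (1/2)^4.0161 ≈ 36.652 μg.
Total = 19.837 + 36.652 ≈ 56.49 μg.

56.5 μg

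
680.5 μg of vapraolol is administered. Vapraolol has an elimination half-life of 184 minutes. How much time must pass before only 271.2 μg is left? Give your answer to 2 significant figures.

Fraction remaining = 271.2/680.5 ≈ 0.39853.
n = log₂(680.5/271.2) = ln(2.5092)/ln 2 ≈ 1.3272 half-lives.
t = n × t½ = 1.3272 × 184 ≈ 244.21 minutes.

240 minutes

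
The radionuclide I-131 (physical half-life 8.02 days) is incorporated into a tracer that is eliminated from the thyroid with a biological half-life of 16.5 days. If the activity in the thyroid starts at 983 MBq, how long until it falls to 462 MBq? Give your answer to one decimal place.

1/t_eff = 1/t_phys + 1/t_biol = 1/8.02 + 1/16.5 = 0.18529 per day.
t_eff = 8.02 × 16.5 / (8.02 + 16.5) ≈ 5.3968 days.
n = log₂(983/462) ≈ 1.0893; t = 1.0893 × 5.3968 ≈ 5.8787 days.

5.9 days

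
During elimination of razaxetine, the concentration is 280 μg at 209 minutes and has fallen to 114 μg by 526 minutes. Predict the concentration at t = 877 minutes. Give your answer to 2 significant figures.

42 μg

Over Δt = 526 − 209 = 317 minutes, the level fell by a factor of 280/114 ≈ 2.4561.
n = log₂(2.4561) ≈ 1.2964 half-lives, so t½ = 317/1.2964 ≈ 244.52 minutes.
From t = 526 to t = 877: 114 × (1/2)^((877−526)/244.52) ≈ 42.15 μg.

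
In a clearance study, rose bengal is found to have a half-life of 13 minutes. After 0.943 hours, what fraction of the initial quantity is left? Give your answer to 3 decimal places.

0.049

0.943 hours = 56.58 minutes.
n = 56.58/13 ≈ 4.3523 half-lives.
Fraction remaining = (1/2)^4.3523 ≈ 0.048958.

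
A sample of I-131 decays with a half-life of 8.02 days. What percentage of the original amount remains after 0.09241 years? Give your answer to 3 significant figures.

5.42%

0.09241 years = 33.7296 days.
n = 33.7296/8.02 ≈ 4.2057 half-lives.
Fraction remaining = (1/2)^4.2057 ≈ 0.054195, i.e. 5.4195%.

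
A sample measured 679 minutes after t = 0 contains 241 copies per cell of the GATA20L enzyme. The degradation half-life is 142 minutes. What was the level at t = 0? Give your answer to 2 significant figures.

Number of half-lives elapsed: n = 679/142 ≈ 4.7817.
A₀ = A × 2^n = 241 × 2^4.7817 = 241 × 27.506 ≈ 6629 copies per cell.

6600 copies per cell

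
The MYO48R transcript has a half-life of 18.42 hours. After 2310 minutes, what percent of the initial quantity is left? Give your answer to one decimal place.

2310 minutes = 38.5 hours.
n = 38.5/18.42 ≈ 2.0901 half-lives.
Fraction remaining = (1/2)^2.0901 ≈ 0.23486, i.e. 23.486%.

23.5%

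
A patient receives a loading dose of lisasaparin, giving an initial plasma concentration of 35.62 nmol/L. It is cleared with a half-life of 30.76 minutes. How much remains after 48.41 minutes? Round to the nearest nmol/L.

Number of half-lives: n = 48.41/30.76 ≈ 1.5738.
Remaining = 35.62 × (1/2)^1.5738 = 35.62 × 0.33592 ≈ 11.966 nmol/L.

12 nmol/L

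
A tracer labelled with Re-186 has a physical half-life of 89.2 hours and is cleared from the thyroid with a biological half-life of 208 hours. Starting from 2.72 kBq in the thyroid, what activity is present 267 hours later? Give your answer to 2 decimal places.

0.14 kBq

1/t_eff = 1/t_phys + 1/t_biol = 1/89.2 + 1/208 = 0.016018 per hour.
t_eff = 89.2 × 208 / (89.2 + 208) ≈ 62.428 hours.
Remaining = 2.72 × (1/2)^(267/62.428) = 2.72 × (1/2)^4.2769 ≈ 0.14031 kBq.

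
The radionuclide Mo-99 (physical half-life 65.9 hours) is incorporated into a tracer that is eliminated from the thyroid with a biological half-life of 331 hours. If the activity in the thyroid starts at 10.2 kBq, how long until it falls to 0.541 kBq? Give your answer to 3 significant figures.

233 hours

1/t_eff = 1/t_phys + 1/t_biol = 1/65.9 + 1/331 = 0.018196 per hour.
t_eff = 65.9 × 331 / (65.9 + 331) ≈ 54.958 hours.
n = log₂(10.2/0.541) ≈ 4.2368; t = 4.2368 × 54.958 ≈ 232.85 hours.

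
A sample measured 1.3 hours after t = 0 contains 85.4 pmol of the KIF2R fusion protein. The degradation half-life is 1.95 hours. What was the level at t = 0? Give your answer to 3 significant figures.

Number of half-lives elapsed: n = 1.3/1.95 ≈ 0.66667.
A₀ = A × 2^n = 85.4 × 2^0.66667 = 85.4 × 1.5874 ≈ 135.56 pmol.

136 pmol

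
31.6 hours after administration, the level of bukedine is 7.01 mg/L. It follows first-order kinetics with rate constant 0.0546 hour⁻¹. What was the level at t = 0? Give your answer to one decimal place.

39.4 mg/L

t½ = ln 2 / k = 0.69315 / 0.0546 ≈ 12.695 hours.
Number of half-lives elapsed: n = 31.6/12.695 ≈ 2.4892.
A₀ = A × 2^n = 7.01 × 2^2.4892 = 7.01 × 5.6145 ≈ 39.358 mg/L.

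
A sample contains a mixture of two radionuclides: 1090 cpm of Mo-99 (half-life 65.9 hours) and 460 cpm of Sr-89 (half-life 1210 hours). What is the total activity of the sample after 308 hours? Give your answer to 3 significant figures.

428 cpm

Mo-99: 1090 × (1/2)^(308/65.9) = 1090 × (1/2)^4.6737 ≈ 42.706 cpm.
Sr-89: 460 × (1/2)^(308/1210) = 460 × (1/2)^0.25455 ≈ 385.6 cpm.
Total = 42.706 + 385.6 ≈ 428.3 cpm.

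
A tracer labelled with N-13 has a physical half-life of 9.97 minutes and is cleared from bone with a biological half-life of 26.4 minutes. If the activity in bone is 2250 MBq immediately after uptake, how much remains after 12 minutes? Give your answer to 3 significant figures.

1/t_eff = 1/t_phys + 1/t_biol = 1/9.97 + 1/26.4 = 0.13818 per minute.
t_eff = 9.97 × 26.4 / (9.97 + 26.4) ≈ 7.237 minutes.
Remaining = 2250 × (1/2)^(12/7.237) = 2250 × (1/2)^1.6582 ≈ 712.9 MBq.

713 MBq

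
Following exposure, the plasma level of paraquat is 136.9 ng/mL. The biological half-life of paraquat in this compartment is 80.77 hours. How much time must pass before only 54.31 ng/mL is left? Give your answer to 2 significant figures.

110 hours

Fraction remaining = 54.31/136.9 ≈ 0.39671.
n = log₂(136.9/54.31) = ln(2.5207)/ln 2 ≈ 1.3338 half-lives.
t = n × t½ = 1.3338 × 80.77 ≈ 107.73 hours.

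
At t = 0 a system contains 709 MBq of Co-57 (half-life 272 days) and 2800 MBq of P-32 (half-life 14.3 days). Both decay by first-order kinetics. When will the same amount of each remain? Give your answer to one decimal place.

29.9 days

Set 709·(1/2)^(t/272) = 2800·(1/2)^(t/14.3).
Taking log₂: log₂(709/2800) = t·(1/272 − 1/14.3).
log₂(0.25321) = -1.9816; 1/272 − 1/14.3 = -0.066254.
t = -1.9816 / -0.066254 ≈ 29.909 days.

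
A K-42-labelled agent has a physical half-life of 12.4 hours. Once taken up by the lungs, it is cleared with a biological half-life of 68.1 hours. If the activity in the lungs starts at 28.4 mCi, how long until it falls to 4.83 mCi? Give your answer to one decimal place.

26.8 hours

1/t_eff = 1/t_phys + 1/t_biol = 1/12.4 + 1/68.1 = 0.095329 per hour.
t_eff = 12.4 × 68.1 / (12.4 + 68.1) ≈ 10.49 hours.
n = log₂(28.4/4.83) ≈ 2.5558; t = 2.5558 × 10.49 ≈ 26.81 hours.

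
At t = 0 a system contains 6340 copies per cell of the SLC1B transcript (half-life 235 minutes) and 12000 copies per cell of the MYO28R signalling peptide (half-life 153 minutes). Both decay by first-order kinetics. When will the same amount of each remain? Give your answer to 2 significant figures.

Set 6340·(1/2)^(t/235) = 12000·(1/2)^(t/153).
Taking log₂: log₂(6340/12000) = t·(1/235 − 1/153).
log₂(0.52833) = -0.92048; 1/235 − 1/153 = -0.0022806.
t = -0.92048 / -0.0022806 ≈ 403.61 minutes.

400 minutes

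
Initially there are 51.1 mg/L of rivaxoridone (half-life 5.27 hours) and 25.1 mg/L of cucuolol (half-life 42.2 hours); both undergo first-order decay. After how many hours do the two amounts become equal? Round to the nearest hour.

Set 51.1·(1/2)^(t/5.27) = 25.1·(1/2)^(t/42.2).
Taking log₂: log₂(51.1/25.1) = t·(1/5.27 − 1/42.2).
log₂(2.0359) = 1.0256; 1/5.27 − 1/42.2 = 0.16606.
t = 1.0256 / 0.16606 ≈ 6.1764 hours.

6 hours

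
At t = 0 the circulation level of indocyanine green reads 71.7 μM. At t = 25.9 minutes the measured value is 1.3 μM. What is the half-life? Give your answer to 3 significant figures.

A/A₀ = 1.3/71.7 ≈ 0.018131.
n = log₂(55.154) ≈ 5.7854 half-lives elapsed in 25.9 minutes.
t½ = 25.9/5.7854 ≈ 4.4768 minutes.

4.48 minutes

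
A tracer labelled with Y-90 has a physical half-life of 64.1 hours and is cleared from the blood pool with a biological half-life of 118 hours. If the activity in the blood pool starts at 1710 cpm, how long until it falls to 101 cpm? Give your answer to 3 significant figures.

1/t_eff = 1/t_phys + 1/t_biol = 1/64.1 + 1/118 = 0.024075 per hour.
t_eff = 64.1 × 118 / (64.1 + 118) ≈ 41.537 hours.
n = log₂(1710/101) ≈ 4.0816; t = 4.0816 × 41.537 ≈ 169.53 hours.

170 hours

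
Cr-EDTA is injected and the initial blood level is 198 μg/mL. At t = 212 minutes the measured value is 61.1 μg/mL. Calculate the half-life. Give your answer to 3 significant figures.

A/A₀ = 61.1/198 ≈ 0.30859.
n = log₂(3.2406) ≈ 1.6963 half-lives elapsed in 212 minutes.
t½ = 212/1.6963 ≈ 124.98 minutes.

125 minutes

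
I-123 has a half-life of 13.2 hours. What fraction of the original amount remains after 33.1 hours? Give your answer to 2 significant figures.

0.18

n = 33.1/13.2 ≈ 2.5076 half-lives.
Fraction remaining = (1/2)^2.5076 ≈ 0.17585.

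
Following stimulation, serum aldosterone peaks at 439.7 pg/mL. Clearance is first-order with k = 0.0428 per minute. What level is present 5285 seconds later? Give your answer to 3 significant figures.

10.1 pg/mL

t½ = ln 2 / k = 0.69315 / 0.0428 ≈ 16.195 minutes.
Convert the elapsed time: 5285 seconds = 88.0833 minutes.
Number of half-lives: n = 88.0833/16.195 ≈ 5.4389.
Remaining = 439.7 × (1/2)^5.4389 = 439.7 × 0.023053 ≈ 10.136 pg/mL.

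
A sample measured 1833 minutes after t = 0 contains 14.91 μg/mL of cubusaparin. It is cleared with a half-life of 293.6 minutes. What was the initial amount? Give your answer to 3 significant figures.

Number of half-lives elapsed: n = 1833/293.6 ≈ 6.2432.
A₀ = A × 2^n = 14.91 × 2^6.2432 = 14.91 × 75.751 ≈ 1129.4 μg/mL.

1130 μg/mL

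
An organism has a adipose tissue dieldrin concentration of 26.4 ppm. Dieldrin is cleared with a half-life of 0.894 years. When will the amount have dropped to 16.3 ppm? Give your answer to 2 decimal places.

Fraction remaining = 16.3/26.4 ≈ 0.61742.
n = log₂(26.4/16.3) = ln(1.6196)/ln 2 ≈ 0.69567 half-lives.
t = n × t½ = 0.69567 × 0.894 ≈ 0.62193 years.

0.62 years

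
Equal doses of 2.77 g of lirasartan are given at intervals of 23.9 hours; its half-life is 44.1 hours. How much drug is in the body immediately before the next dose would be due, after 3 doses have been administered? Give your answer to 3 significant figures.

The 3 doses were given 71.7, 47.8, 23.9 hours ago.
Total = 2.77·(1/2)^(71.7/44.1) + 2.77·(1/2)^(47.8/44.1) + 2.77·(1/2)^(23.9/44.1)
      = 0.89753 + 1.3068 + 1.9026 ≈ 4.1068 g.

4.11 g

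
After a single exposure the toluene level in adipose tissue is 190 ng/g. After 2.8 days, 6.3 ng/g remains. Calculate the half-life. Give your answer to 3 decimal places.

0.570 days

A/A₀ = 6.3/190 ≈ 0.033158.
n = log₂(30.159) ≈ 4.9145 half-lives elapsed in 2.8 days.
t½ = 2.8/4.9145 ≈ 0.56974 days.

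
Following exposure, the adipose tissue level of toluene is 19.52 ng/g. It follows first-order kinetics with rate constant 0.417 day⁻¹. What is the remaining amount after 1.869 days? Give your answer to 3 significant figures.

8.95 ng/g

t½ = ln 2 / λ = 0.69315 / 0.417 ≈ 1.6622 days.
Number of half-lives: n = 1.869/1.6622 ≈ 1.1244.
Remaining = 19.52 × (1/2)^1.1244 = 19.52 × 0.45869 ≈ 8.9537 ng/g.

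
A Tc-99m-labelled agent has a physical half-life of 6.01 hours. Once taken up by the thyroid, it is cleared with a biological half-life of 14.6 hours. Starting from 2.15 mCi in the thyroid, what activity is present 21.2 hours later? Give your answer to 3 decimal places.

1/t_eff = 1/t_phys + 1/t_biol = 1/6.01 + 1/14.6 = 0.23488 per hour.
t_eff = 6.01 × 14.6 / (6.01 + 14.6) ≈ 4.2574 hours.
Remaining = 2.15 × (1/2)^(21.2/4.2574) = 2.15 × (1/2)^4.9795 ≈ 0.068149 mCi.

0.068 mCi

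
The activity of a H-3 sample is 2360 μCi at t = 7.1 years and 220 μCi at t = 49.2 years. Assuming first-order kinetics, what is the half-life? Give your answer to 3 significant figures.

12.3 years

Over Δt = 49.2 − 7.1 = 42.1 years, the level fell by a factor of 2360/220 ≈ 10.727.
n = log₂(10.727) ≈ 3.4232 half-lives, so t½ = 42.1/3.4232 ≈ 12.298 years.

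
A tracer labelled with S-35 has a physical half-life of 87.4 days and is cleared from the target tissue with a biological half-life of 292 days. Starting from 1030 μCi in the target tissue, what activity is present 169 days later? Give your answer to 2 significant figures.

1/t_eff = 1/t_phys + 1/t_biol = 1/87.4 + 1/292 = 0.014866 per day.
t_eff = 87.4 × 292 / (87.4 + 292) ≈ 67.266 days.
Remaining = 1030 × (1/2)^(169/67.266) = 1030 × (1/2)^2.5124 ≈ 180.52 μCi.

180 μCi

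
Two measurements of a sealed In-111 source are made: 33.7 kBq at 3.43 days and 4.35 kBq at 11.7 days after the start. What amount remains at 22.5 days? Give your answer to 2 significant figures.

0.30 kBq

Over Δt = 11.7 − 3.43 = 8.27 days, the level fell by a factor of 33.7/4.35 ≈ 7.7471.
n = log₂(7.7471) ≈ 2.9537 half-lives, so t½ = 8.27/2.9537 ≈ 2.7999 days.
From t = 11.7 to t = 22.5: 4.35 × (1/2)^((22.5−11.7)/2.7999) ≈ 0.30015 kBq.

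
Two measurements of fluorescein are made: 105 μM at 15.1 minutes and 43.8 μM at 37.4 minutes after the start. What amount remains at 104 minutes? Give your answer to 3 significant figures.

3.22 μM

Over Δt = 37.4 − 15.1 = 22.3 minutes, the level fell by a factor of 105/43.8 ≈ 2.3973.
n = log₂(2.3973) ≈ 1.2614 half-lives, so t½ = 22.3/1.2614 ≈ 17.679 minutes.
From t = 37.4 to t = 104: 43.8 × (1/2)^((104−37.4)/17.679) ≈ 3.2169 μM.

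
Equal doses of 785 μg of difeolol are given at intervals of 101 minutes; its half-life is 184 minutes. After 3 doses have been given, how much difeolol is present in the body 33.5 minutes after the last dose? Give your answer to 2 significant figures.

1500 μg

The 3 doses were given 235.5, 134.5, 33.5 minutes ago.
Total = 785·(1/2)^(235.5/184) + 785·(1/2)^(134.5/184) + 785·(1/2)^(33.5/184)
      = 323.28 + 472.96 + 691.93 ≈ 1488.2 μg.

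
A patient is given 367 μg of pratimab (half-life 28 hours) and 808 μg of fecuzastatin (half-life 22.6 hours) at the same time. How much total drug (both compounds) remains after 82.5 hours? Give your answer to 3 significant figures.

112 μg

pratimab: 367 × (1/2)^(82.5/28) = 367 × (1/2)^2.9464 ≈ 47.61 μg.
fecuzastatin: 808 × (1/2)^(82.5/22.6) = 808 × (1/2)^3.6504 ≈ 64.346 μg.
Total = 47.61 + 64.346 ≈ 111.96 μg.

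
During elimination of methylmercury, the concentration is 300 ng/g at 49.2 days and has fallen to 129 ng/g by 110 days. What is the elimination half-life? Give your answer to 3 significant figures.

Over Δt = 110 − 49.2 = 60.8 days, the level fell by a factor of 300/129 ≈ 2.3256.
n = log₂(2.3256) ≈ 1.2176 half-lives, so t½ = 60.8/1.2176 ≈ 49.935 days.

49.9 days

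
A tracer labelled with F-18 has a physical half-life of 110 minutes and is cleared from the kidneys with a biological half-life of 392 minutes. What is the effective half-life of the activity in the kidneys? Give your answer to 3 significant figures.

85.9 minutes

1/t_eff = 1/t_phys + 1/t_biol = 1/110 + 1/392 = 0.011642 per minute.
t_eff = 110 × 392 / (110 + 392) ≈ 85.896 minutes.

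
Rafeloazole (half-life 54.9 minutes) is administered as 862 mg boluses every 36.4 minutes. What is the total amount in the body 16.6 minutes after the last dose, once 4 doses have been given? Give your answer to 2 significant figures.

The 4 doses were given 125.8, 89.4, 53, 16.6 minutes ago.
Total = 862·(1/2)^(125.8/54.9) + 862·(1/2)^(89.4/54.9) + 862·(1/2)^(53/54.9) + 862·(1/2)^(16.6/54.9)
      = 176.08 + 278.81 + 441.46 + 699.01 ≈ 1595.4 mg.

1600 mg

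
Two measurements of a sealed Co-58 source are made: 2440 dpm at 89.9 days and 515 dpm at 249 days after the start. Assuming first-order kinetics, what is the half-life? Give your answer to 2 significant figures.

Over Δt = 249 − 89.9 = 159.1 days, the level fell by a factor of 2440/515 ≈ 4.7379.
n = log₂(4.7379) ≈ 2.2442 half-lives, so t½ = 159.1/2.2442 ≈ 70.893 days.

71 days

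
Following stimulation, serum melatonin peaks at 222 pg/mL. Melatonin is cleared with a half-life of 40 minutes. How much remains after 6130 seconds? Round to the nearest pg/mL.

38 pg/mL

Convert the elapsed time: 6130 seconds = 102.167 minutes.
Number of half-lives: n = 102.167/40 ≈ 2.5542.
Remaining = 222 × (1/2)^2.5542 = 222 × 0.17026 ≈ 37.798 pg/mL.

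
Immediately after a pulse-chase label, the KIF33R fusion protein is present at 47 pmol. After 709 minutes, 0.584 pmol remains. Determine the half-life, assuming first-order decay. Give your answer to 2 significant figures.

110 minutes

A/A₀ = 0.584/47 ≈ 0.012426.
n = log₂(80.479) ≈ 6.3305 half-lives elapsed in 709 minutes.
t½ = 709/6.3305 ≈ 112 minutes.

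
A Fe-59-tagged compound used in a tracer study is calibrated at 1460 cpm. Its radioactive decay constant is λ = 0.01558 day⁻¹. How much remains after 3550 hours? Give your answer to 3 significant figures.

146 cpm

t½ = ln 2 / λ = 0.69315 / 0.01558 ≈ 44.49 days.
Convert the elapsed time: 3550 hours = 147.917 days.
Number of half-lives: n = 147.917/44.49 ≈ 3.3248.
Remaining = 1460 × (1/2)^3.3248 = 1460 × 0.099805 ≈ 145.71 cpm.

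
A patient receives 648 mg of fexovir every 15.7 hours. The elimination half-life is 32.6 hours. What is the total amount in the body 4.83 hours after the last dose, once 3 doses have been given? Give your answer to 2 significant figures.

1300 mg

The 3 doses were given 36.23, 20.53, 4.83 hours ago.
Total = 648·(1/2)^(36.23/32.6) + 648·(1/2)^(20.53/32.6) + 648·(1/2)^(4.83/32.6)
      = 299.93 + 418.79 + 584.76 ≈ 1303.5 mg.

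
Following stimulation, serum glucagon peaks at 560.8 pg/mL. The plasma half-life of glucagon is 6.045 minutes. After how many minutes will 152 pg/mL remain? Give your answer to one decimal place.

11.4 minutes

Fraction remaining = 152/560.8 ≈ 0.27104.
n = log₂(560.8/152) = ln(3.6895)/ln 2 ≈ 1.8834 half-lives.
t = n × t½ = 1.8834 × 6.045 ≈ 11.385 minutes.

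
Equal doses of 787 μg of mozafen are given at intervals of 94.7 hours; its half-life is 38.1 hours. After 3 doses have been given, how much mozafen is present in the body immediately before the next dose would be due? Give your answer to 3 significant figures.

170 μg

The 3 doses were given 284.1, 189.4, 94.7 hours ago.
Total = 787·(1/2)^(284.1/38.1) + 787·(1/2)^(189.4/38.1) + 787·(1/2)^(94.7/38.1)
      = 4.4801 + 25.091 + 140.52 ≈ 170.09 μg.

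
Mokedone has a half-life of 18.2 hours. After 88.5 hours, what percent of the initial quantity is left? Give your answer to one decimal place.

3.4%

n = 88.5/18.2 ≈ 4.8626 half-lives.
Fraction remaining = (1/2)^4.8626 ≈ 0.034372, i.e. 3.4372%.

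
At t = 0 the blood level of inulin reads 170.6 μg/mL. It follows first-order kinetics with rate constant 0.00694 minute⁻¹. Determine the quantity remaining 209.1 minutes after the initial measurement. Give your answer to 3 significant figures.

t½ = ln 2 / k = 0.69315 / 0.00694 ≈ 99.877 minutes.
Number of half-lives: n = 209.1/99.877 ≈ 2.0936.
Remaining = 170.6 × (1/2)^2.0936 = 170.6 × 0.2343 ≈ 39.972 μg/mL.

40.0 μg/mL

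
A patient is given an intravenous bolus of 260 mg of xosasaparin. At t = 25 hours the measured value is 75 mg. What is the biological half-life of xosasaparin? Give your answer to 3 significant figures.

13.9 hours

A/A₀ = 75/260 ≈ 0.28846.
n = log₂(3.4667) ≈ 1.7935 half-lives elapsed in 25 hours.
t½ = 25/1.7935 ≈ 13.939 hours.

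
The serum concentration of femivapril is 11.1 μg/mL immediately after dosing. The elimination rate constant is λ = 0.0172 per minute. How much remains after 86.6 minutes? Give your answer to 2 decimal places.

2.50 μg/mL

t½ = ln 2 / λ = 0.69315 / 0.0172 ≈ 40.299 minutes.
Number of half-lives: n = 86.6/40.299 ≈ 2.1489.
Remaining = 11.1 × (1/2)^2.1489 = 11.1 × 0.22548 ≈ 2.5028 μg/mL.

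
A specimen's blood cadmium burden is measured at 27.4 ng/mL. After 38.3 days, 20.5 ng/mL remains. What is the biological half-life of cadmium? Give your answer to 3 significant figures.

A/A₀ = 20.5/27.4 ≈ 0.74818.
n = log₂(1.3366) ≈ 0.41855 half-lives elapsed in 38.3 days.
t½ = 38.3/0.41855 ≈ 91.506 days.

91.5 days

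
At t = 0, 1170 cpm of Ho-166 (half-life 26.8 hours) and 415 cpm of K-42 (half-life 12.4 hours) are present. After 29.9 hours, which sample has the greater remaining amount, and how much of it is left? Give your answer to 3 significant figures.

Ho-166, 540 cpm

Ho-166: 1170 × (1/2)^1.1157 ≈ 539.93 cpm.
K-42: 415 × (1/2)^2.4113 ≈ 78.015 cpm.
Ho-166 has more remaining, at ≈ 539.93 cpm.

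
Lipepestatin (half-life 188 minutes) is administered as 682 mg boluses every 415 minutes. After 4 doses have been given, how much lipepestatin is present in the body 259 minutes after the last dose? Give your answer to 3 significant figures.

334 mg

The 4 doses were given 1504, 1089, 674, 259 minutes ago.
Total = 682·(1/2)^(1504/188) + 682·(1/2)^(1089/188) + 682·(1/2)^(674/188) + 682·(1/2)^(259/188)
      = 2.6641 + 12.304 + 56.828 + 262.46 ≈ 334.26 mg.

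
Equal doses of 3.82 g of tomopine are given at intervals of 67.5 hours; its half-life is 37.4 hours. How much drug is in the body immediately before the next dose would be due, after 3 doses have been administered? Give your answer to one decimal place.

1.5 g

The 3 doses were given 202.5, 135, 67.5 hours ago.
Total = 3.82·(1/2)^(202.5/37.4) + 3.82·(1/2)^(135/37.4) + 3.82·(1/2)^(67.5/37.4)
      = 0.089568 + 0.31294 + 1.0934 ≈ 1.4959 g.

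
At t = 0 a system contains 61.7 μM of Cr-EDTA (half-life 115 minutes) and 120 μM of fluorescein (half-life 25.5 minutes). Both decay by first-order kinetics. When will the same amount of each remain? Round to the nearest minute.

Set 61.7·(1/2)^(t/115) = 120·(1/2)^(t/25.5).
Taking log₂: log₂(61.7/120) = t·(1/115 − 1/25.5).
log₂(0.51417) = -0.95969; 1/115 − 1/25.5 = -0.03052.
t = -0.95969 / -0.03052 ≈ 31.445 minutes.

31 minutes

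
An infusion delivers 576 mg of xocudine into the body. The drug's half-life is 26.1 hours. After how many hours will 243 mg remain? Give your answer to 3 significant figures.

32.5 hours

Fraction remaining = 243/576 ≈ 0.42188.
n = log₂(576/243) = ln(2.3704)/ln 2 ≈ 1.2451 half-lives.
t = n × t½ = 1.2451 × 26.1 ≈ 32.497 hours.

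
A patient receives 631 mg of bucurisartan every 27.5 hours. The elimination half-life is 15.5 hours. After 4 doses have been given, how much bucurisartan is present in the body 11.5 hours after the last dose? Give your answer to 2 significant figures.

The 4 doses were given 94, 66.5, 39, 11.5 hours ago.
Total = 631·(1/2)^(94/15.5) + 631·(1/2)^(66.5/15.5) + 631·(1/2)^(39/15.5) + 631·(1/2)^(11.5/15.5)
      = 9.4282 + 32.249 + 110.31 + 377.3 ≈ 529.28 mg.

530 mg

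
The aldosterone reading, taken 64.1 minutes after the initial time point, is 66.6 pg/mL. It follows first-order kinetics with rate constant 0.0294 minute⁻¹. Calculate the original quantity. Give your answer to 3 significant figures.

438 pg/mL

t½ = ln 2 / λ = 0.69315 / 0.0294 ≈ 23.576 minutes.
Number of half-lives elapsed: n = 64.1/23.576 ≈ 2.7188.
A₀ = A × 2^n = 66.6 × 2^2.7188 = 66.6 × 6.5833 ≈ 438.45 pg/mL.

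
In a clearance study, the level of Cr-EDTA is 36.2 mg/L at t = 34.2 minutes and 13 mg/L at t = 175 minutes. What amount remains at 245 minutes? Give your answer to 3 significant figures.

7.81 mg/L

Over Δt = 175 − 34.2 = 140.8 minutes, the level fell by a factor of 36.2/13 ≈ 2.7846.
n = log₂(2.7846) ≈ 1.4775 half-lives, so t½ = 140.8/1.4775 ≈ 95.298 minutes.
From t = 175 to t = 245: 13 × (1/2)^((245−175)/95.298) ≈ 7.8131 mg/L.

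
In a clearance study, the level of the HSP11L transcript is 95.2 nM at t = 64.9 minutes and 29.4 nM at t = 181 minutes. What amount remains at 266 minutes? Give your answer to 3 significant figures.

12.4 nM

Over Δt = 181 − 64.9 = 116.1 minutes, the level fell by a factor of 95.2/29.4 ≈ 3.2381.
n = log₂(3.2381) ≈ 1.6951 half-lives, so t½ = 116.1/1.6951 ≈ 68.49 minutes.
From t = 181 to t = 266: 29.4 × (1/2)^((266−181)/68.49) ≈ 12.438 nM.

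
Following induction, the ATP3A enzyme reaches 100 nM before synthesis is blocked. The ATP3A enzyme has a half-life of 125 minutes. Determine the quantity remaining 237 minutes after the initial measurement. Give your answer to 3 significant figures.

Number of half-lives: n = 237/125 ≈ 1.896.
Remaining = 100 × (1/2)^1.896 = 100 × 0.26869 ≈ 26.869 nM.

26.9 nM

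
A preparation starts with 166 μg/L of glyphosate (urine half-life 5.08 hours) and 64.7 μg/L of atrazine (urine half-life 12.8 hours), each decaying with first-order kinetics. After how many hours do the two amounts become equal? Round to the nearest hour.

11 hours

Set 166·(1/2)^(t/5.08) = 64.7·(1/2)^(t/12.8).
Taking log₂: log₂(166/64.7) = t·(1/5.08 − 1/12.8).
log₂(2.5657) = 1.3593; 1/5.08 − 1/12.8 = 0.11873.
t = 1.3593 / 0.11873 ≈ 11.449 hours.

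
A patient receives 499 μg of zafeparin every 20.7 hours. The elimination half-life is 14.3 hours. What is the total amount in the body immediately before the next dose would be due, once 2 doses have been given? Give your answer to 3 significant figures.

The 2 doses were given 41.4, 20.7 hours ago.
Total = 499·(1/2)^(41.4/14.3) + 499·(1/2)^(20.7/14.3)
      = 67.079 + 182.95 ≈ 250.03 μg.

250 μg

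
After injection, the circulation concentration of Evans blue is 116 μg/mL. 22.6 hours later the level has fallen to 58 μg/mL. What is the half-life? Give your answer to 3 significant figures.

22.6 hours

A/A₀ = 58/116 ≈ 0.5.
n = log₂(2) ≈ 1 half-life elapsed in 22.6 hours.
t½ = 22.6/1 ≈ 22.6 hours.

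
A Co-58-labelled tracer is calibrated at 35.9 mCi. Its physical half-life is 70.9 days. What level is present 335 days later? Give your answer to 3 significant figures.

1.36 mCi

Number of half-lives: n = 335/70.9 ≈ 4.725.
Remaining = 35.9 × (1/2)^4.725 = 35.9 × 0.037813 ≈ 1.3575 mCi.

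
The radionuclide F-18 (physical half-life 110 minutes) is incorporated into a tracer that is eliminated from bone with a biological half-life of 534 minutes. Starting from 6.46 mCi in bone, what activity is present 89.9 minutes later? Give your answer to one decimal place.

1/t_eff = 1/t_phys + 1/t_biol = 1/110 + 1/534 = 0.010964 per minute.
t_eff = 110 × 534 / (110 + 534) ≈ 91.211 minutes.
Remaining = 6.46 × (1/2)^(89.9/91.211) = 6.46 × (1/2)^0.98562 ≈ 3.2623 mCi.

3.3 mCi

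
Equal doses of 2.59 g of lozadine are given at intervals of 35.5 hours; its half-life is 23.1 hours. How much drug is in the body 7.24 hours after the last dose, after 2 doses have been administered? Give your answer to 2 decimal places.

The 2 doses were given 42.74, 7.24 hours ago.
Total = 2.59·(1/2)^(42.74/23.1) + 2.59·(1/2)^(7.24/23.1)
      = 0.71834 + 2.0843 ≈ 2.8026 g.

2.80 g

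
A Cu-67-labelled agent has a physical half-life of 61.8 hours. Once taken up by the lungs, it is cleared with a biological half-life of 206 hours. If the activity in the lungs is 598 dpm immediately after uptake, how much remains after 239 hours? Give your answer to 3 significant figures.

18.3 dpm

1/t_eff = 1/t_phys + 1/t_biol = 1/61.8 + 1/206 = 0.021036 per hour.
t_eff = 61.8 × 206 / (61.8 + 206) ≈ 47.538 hours.
Remaining = 598 × (1/2)^(239/47.538) = 598 × (1/2)^5.0275 ≈ 18.335 dpm.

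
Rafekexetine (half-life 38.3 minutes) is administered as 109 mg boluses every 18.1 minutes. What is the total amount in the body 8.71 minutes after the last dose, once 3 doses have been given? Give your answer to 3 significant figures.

The 3 doses were given 44.91, 26.81, 8.71 minutes ago.
Total = 109·(1/2)^(44.91/38.3) + 109·(1/2)^(26.81/38.3) + 109·(1/2)^(8.71/38.3)
      = 48.355 + 67.097 + 93.104 ≈ 208.56 mg.

209 mg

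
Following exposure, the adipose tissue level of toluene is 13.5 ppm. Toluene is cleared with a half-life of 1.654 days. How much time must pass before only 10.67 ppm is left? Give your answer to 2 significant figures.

Fraction remaining = 10.67/13.5 ≈ 0.79037.
n = log₂(13.5/10.67) = ln(1.2652)/ln 2 ≈ 0.3394 half-lives.
t = n × t½ = 0.3394 × 1.654 ≈ 0.56137 days.

0.56 days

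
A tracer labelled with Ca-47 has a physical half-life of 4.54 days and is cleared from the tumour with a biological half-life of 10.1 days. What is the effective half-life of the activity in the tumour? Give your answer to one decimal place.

3.1 days

1/t_eff = 1/t_phys + 1/t_biol = 1/4.54 + 1/10.1 = 0.31927 per day.
t_eff = 4.54 × 10.1 / (4.54 + 10.1) ≈ 3.1321 days.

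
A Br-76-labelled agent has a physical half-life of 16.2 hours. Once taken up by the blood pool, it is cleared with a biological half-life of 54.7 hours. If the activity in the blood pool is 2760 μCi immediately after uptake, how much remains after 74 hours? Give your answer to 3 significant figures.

45.6 μCi

1/t_eff = 1/t_phys + 1/t_biol = 1/16.2 + 1/54.7 = 0.08001 per hour.
t_eff = 16.2 × 54.7 / (16.2 + 54.7) ≈ 12.498 hours.
Remaining = 2760 × (1/2)^(74/12.498) = 2760 × (1/2)^5.9207 ≈ 45.561 μCi.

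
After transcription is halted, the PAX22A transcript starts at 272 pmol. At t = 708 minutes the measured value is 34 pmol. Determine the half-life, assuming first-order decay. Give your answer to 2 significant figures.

A/A₀ = 34/272 ≈ 0.125.
n = log₂(8) ≈ 3 half-lives elapsed in 708 minutes.
t½ = 708/3 ≈ 236 minutes.

240 minutes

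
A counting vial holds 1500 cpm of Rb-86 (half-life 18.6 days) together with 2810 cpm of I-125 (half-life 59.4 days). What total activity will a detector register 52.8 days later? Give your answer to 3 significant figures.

1730 cpm

Rb-86: 1500 × (1/2)^(52.8/18.6) = 1500 × (1/2)^2.8387 ≈ 209.68 cpm.
I-125: 2810 × (1/2)^(52.8/59.4) = 2810 × (1/2)^0.88889 ≈ 1517.5 cpm.
Total = 209.68 + 1517.5 ≈ 1727.2 cpm.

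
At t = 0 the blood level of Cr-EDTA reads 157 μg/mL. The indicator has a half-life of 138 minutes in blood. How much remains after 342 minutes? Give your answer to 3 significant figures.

28.2 μg/mL

Number of half-lives: n = 342/138 ≈ 2.4783.
Remaining = 157 × (1/2)^2.4783 = 157 × 0.17946 ≈ 28.175 μg/mL.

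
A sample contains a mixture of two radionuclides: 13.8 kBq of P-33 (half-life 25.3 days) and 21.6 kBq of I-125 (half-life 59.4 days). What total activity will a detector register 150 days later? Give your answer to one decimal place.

4.0 kBq

P-33: 13.8 × (1/2)^(150/25.3) = 13.8 × (1/2)^5.9289 ≈ 0.22653 kBq.
I-125: 21.6 × (1/2)^(150/59.4) = 21.6 × (1/2)^2.5253 ≈ 3.7521 kBq.
Total = 0.22653 + 3.7521 ≈ 3.9786 kBq.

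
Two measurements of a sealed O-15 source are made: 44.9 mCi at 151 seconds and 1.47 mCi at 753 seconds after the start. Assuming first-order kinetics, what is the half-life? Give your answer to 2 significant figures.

Over Δt = 753 − 151 = 602 seconds, the level fell by a factor of 44.9/1.47 ≈ 30.544.
n = log₂(30.544) ≈ 4.9328 half-lives, so t½ = 602/4.9328 ≈ 122.04 seconds.

120 seconds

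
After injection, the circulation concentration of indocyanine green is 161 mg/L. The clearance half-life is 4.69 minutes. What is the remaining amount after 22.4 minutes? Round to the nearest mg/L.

Number of half-lives: n = 22.4/4.69 ≈ 4.7761.
Remaining = 161 × (1/2)^4.7761 = 161 × 0.036496 ≈ 5.8758 mg/L.

6 mg/L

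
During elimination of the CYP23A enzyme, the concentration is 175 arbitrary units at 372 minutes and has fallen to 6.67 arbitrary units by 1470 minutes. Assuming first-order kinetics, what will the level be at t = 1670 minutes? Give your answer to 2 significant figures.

3.7 arbitrary units

Over Δt = 1470 − 372 = 1098 minutes, the level fell by a factor of 175/6.67 ≈ 26.237.
n = log₂(26.237) ≈ 4.7135 half-lives, so t½ = 1098/4.7135 ≈ 232.95 minutes.
From t = 1470 to t = 1670: 6.67 × (1/2)^((1670−1470)/232.95) ≈ 3.6785 arbitrary units.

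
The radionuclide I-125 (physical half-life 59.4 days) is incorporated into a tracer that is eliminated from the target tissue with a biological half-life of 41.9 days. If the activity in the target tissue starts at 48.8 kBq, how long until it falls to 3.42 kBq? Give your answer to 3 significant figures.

94.2 days

1/t_eff = 1/t_phys + 1/t_biol = 1/59.4 + 1/41.9 = 0.040701 per day.
t_eff = 59.4 × 41.9 / (59.4 + 41.9) ≈ 24.569 days.
n = log₂(48.8/3.42) ≈ 3.8348; t = 3.8348 × 24.569 ≈ 94.218 days.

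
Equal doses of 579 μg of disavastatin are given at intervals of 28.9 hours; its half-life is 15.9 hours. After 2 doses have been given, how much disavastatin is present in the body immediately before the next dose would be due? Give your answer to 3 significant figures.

The 2 doses were given 57.8, 28.9 hours ago.
Total = 579·(1/2)^(57.8/15.9) + 579·(1/2)^(28.9/15.9)
      = 46.598 + 164.26 ≈ 210.85 μg.

211 μg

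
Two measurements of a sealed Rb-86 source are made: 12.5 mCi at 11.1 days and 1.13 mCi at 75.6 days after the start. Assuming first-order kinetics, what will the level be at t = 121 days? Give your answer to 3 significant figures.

0.208 mCi

Over Δt = 75.6 − 11.1 = 64.5 days, the level fell by a factor of 12.5/1.13 ≈ 11.062.
n = log₂(11.062) ≈ 3.4675 half-lives, so t½ = 64.5/3.4675 ≈ 18.601 days.
From t = 75.6 to t = 121: 1.13 × (1/2)^((121−75.6)/18.601) ≈ 0.20814 mCi.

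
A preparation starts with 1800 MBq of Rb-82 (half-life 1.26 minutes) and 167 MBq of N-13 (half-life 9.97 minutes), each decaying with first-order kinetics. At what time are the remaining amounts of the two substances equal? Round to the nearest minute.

Set 1800·(1/2)^(t/1.26) = 167·(1/2)^(t/9.97).
Taking log₂: log₂(1800/167) = t·(1/1.26 − 1/9.97).
log₂(10.778) = 3.4301; 1/1.26 − 1/9.97 = 0.69335.
t = 3.4301 / 0.69335 ≈ 4.9471 minutes.

5 minutes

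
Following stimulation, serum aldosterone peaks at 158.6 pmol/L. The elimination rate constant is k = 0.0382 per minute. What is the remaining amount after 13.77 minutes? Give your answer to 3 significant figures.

93.7 pmol/L

t½ = ln 2 / k = 0.69315 / 0.0382 ≈ 18.145 minutes.
Number of half-lives: n = 13.77/18.145 ≈ 0.75888.
Remaining = 158.6 × (1/2)^0.75888 = 158.6 × 0.59096 ≈ 93.726 pmol/L.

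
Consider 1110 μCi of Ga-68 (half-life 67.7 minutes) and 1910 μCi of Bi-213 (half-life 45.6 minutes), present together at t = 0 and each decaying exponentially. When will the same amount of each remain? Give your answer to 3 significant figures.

109 minutes

Set 1110·(1/2)^(t/67.7) = 1910·(1/2)^(t/45.6).
Taking log₂: log₂(1110/1910) = t·(1/67.7 − 1/45.6).
log₂(0.58115) = -0.78301; 1/67.7 − 1/45.6 = -0.0071588.
t = -0.78301 / -0.0071588 ≈ 109.38 minutes.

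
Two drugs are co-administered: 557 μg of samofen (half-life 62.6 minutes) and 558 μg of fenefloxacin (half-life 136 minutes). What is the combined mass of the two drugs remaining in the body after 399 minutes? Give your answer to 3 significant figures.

samofen: 557 × (1/2)^(399/62.6) = 557 × (1/2)^6.3738 ≈ 6.7166 μg.
fenefloxacin: 558 × (1/2)^(399/136) = 558 × (1/2)^2.9338 ≈ 73.024 μg.
Total = 6.7166 + 73.024 ≈ 79.741 μg.

79.7 μg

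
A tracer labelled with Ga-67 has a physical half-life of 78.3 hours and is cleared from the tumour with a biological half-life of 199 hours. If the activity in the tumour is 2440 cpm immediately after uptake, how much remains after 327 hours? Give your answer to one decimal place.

43.2 cpm

1/t_eff = 1/t_phys + 1/t_biol = 1/78.3 + 1/199 = 0.017797 per hour.
t_eff = 78.3 × 199 / (78.3 + 199) ≈ 56.191 hours.
Remaining = 2440 × (1/2)^(327/56.191) = 2440 × (1/2)^5.8195 ≈ 43.207 cpm.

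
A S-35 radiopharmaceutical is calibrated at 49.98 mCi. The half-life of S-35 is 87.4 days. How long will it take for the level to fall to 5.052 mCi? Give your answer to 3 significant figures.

289 days

Fraction remaining = 5.052/49.98 ≈ 0.10108.
n = log₂(49.98/5.052) = ln(9.8931)/ln 2 ≈ 3.3064 half-lives.
t = n × t½ = 3.3064 × 87.4 ≈ 288.98 days.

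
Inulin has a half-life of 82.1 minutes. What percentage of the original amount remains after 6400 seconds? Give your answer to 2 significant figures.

6400 seconds = 106.667 minutes.
n = 106.667/82.1 ≈ 1.2992 half-lives.
Fraction remaining = (1/2)^1.2992 ≈ 0.40634, i.e. 40.634%.

41%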